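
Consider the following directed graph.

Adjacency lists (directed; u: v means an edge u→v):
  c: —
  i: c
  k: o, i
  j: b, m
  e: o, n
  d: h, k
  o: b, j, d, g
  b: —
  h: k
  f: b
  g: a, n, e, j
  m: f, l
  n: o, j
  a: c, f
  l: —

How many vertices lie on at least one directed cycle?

7

A vertex is on a directed cycle iff it belongs to a strongly connected component of size ≥ 2 (or has a self-loop).
The vertices on cycles are {d, e, g, h, k, n, o} — 7 in total.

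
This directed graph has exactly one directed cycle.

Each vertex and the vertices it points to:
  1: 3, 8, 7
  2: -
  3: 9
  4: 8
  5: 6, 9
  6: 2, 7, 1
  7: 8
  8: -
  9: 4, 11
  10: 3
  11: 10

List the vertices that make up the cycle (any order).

3, 9, 10, 11

DFS with gray/black marking from 9:
9 gray
  4 gray
    8 gray
    8 black
  4 black
  11 gray
    10 gray
      3 gray
        3→9: 9 is gray → back edge
Back edge closes the cycle 9 → 11 → 10 → 3 → 9; its vertices are {3, 9, 10, 11}.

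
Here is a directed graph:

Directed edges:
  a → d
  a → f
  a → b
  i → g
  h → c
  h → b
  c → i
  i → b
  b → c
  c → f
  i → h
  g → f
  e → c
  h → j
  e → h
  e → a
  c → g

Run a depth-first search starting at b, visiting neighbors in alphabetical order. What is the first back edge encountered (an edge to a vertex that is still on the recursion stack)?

i→b

DFS from b (visiting neighbors in alphabetical order); mark gray on enter, black on exit:
b gray
  c gray
    f gray
    f black
    g gray
      g→f: f black — skip
    g black
    i gray
      i→b: b is gray → back edge
First back edge: i → b.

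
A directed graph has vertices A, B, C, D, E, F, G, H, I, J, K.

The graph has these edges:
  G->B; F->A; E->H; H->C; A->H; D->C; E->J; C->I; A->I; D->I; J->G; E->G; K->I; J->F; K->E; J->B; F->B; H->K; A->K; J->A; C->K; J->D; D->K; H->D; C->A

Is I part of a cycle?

I lies on a cycle iff there is a path from I back to itself.
Exploring from I, it never reaches itself; equivalently, its strongly connected component is a singleton.

No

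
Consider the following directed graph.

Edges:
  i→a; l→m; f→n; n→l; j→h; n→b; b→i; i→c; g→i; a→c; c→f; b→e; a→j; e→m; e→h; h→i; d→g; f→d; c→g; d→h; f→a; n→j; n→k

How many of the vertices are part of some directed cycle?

A vertex is on a directed cycle iff it belongs to a strongly connected component of size ≥ 2 (or has a self-loop).
The vertices on cycles are {a, b, c, d, e, f, g, h, i, j, n} — 11 in total.

11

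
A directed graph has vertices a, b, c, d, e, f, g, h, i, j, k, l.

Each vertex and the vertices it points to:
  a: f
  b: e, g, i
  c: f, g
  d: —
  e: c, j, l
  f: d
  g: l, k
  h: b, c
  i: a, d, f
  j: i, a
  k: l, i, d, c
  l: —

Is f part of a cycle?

f lies on a cycle iff there is a path from f back to itself.
Exploring from f, it never reaches itself; equivalently, its strongly connected component is a singleton.

No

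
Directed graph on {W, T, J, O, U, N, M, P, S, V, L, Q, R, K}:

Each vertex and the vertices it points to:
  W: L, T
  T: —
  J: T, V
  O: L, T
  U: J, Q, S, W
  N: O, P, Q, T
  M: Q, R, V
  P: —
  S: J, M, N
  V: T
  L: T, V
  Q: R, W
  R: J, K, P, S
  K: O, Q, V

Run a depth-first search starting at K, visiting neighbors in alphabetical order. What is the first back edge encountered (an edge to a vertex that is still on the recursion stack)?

R→K

DFS from K (visiting neighbors in alphabetical order); mark gray on enter, black on exit:
K gray
  O gray
    L gray
      T gray
      T black
      V gray
        V→T: T black — skip
      V black
    L black
    O→T: T black — skip
  O black
  Q gray
    R gray
      J gray
        J→T: T black — skip
        J→V: V black — skip
      J black
      R→K: K is gray → back edge
First back edge: R → K.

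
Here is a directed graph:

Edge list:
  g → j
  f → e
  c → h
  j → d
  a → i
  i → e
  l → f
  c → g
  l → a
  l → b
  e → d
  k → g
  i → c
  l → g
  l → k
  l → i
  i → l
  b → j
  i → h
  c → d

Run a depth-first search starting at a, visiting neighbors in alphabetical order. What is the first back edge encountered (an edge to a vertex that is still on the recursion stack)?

l→a

DFS from a (visiting neighbors in alphabetical order); mark gray on enter, black on exit:
a gray
  i gray
    c gray
      d gray
      d black
      g gray
        j gray
          j→d: d black — skip
        j black
      g black
      h gray
      h black
    c black
    e gray
      e→d: d black — skip
    e black
    i→h: h black — skip
    l gray
      l→a: a is gray → back edge
First back edge: l → a.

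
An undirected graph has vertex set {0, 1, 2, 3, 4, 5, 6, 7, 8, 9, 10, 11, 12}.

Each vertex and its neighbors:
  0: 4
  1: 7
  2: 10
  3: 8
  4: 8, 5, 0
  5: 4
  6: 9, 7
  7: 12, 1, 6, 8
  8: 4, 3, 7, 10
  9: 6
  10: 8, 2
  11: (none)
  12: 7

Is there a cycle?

No

DFS, tracking each vertex's parent; an edge to a visited non-parent vertex closes a cycle.
Start from 9:
visit 9 (parent –)
  visit 6 (parent 9)
    6–9: parent, skip
    visit 7 (parent 6)
      visit 12 (parent 7)
        12–7: parent, skip
      visit 1 (parent 7)
        1–7: parent, skip
      7–6: parent, skip
      visit 8 (parent 7)
        visit 4 (parent 8)
          4–8: parent, skip
          visit 5 (parent 4)
            5–4: parent, skip
          visit 0 (parent 4)
            0–4: parent, skip
        visit 3 (parent 8)
          3–8: parent, skip
        8–7: parent, skip
        visit 10 (parent 8)
          10–8: parent, skip
          visit 2 (parent 10)
            2–10: parent, skip
visit 11 (parent –)
No non-parent visited neighbor found — the graph is a forest.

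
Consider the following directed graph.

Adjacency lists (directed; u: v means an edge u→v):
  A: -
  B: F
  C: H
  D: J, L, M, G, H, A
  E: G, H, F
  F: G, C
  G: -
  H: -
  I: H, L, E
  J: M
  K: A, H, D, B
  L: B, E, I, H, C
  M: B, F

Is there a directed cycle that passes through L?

Yes

L is on a cycle iff L can reach itself via ≥1 edge.
L → I → L — yes.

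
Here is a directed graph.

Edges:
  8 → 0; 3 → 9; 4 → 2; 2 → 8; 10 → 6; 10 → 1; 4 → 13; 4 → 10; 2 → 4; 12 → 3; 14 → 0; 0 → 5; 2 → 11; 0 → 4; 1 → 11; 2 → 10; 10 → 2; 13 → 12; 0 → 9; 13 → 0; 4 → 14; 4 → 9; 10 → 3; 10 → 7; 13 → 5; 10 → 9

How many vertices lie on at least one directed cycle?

A vertex is on a directed cycle iff it belongs to a strongly connected component of size ≥ 2 (or has a self-loop).
The vertices on cycles are {0, 2, 4, 8, 10, 13, 14} — 7 in total.

7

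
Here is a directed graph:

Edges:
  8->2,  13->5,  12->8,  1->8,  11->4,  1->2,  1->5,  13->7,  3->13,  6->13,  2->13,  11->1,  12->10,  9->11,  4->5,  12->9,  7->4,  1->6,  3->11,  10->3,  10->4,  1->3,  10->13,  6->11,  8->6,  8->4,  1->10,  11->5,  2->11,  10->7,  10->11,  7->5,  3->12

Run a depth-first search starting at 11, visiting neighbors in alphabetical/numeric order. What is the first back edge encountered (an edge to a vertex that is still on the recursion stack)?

2->11

DFS from 11 (visiting neighbors in alphabetical/numeric order); mark gray on enter, black on exit:
11 gray
  1 gray
    2 gray
      2→11: 11 is gray → back edge
First back edge: 2 → 11.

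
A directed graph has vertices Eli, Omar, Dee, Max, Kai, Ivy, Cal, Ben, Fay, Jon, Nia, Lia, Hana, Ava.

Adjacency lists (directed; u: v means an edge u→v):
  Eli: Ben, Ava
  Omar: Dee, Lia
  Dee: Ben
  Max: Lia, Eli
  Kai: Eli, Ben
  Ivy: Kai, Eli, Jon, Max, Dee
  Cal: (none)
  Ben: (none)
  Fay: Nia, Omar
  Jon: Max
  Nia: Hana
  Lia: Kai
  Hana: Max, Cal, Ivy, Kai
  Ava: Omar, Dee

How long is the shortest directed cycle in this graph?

5

For each vertex v, BFS finds the shortest path from v back to v.
The shortest such closed walk is Kai → Eli → Ava → Omar → Lia → Kai, length 5.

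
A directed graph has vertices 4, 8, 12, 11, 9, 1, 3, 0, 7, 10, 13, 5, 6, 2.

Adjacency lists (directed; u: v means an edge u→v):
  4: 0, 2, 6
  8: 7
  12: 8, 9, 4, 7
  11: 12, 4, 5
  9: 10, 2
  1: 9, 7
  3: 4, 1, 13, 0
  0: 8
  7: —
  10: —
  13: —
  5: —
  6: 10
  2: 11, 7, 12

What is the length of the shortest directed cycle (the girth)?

For each vertex v, BFS finds the shortest path from v back to v.
The shortest such closed walk is 4 → 2 → 12 → 4, length 3.

3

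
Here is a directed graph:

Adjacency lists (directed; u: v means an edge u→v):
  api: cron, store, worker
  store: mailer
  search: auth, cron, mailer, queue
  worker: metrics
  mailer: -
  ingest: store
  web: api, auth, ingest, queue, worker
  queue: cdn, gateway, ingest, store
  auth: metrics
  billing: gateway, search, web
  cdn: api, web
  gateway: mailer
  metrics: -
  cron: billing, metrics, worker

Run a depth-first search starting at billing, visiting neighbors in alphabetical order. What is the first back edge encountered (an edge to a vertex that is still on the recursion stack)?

DFS from billing (visiting neighbors in alphabetical order); mark gray on enter, black on exit:
billing gray
  gateway gray
    mailer gray
    mailer black
  gateway black
  search gray
    auth gray
      metrics gray
      metrics black
    auth black
    cron gray
      cron→billing: billing is gray → back edge
First back edge: cron → billing.

cron->billing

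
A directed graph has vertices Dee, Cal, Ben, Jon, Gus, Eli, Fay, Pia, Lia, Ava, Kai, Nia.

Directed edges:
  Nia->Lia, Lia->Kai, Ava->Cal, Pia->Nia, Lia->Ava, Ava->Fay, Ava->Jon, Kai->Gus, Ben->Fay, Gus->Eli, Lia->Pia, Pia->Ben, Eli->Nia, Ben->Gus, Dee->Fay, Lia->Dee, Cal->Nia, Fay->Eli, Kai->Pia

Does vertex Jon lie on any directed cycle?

Jon lies on a cycle iff there is a path from Jon back to itself.
Exploring from Jon, it never reaches itself; equivalently, its strongly connected component is a singleton.

No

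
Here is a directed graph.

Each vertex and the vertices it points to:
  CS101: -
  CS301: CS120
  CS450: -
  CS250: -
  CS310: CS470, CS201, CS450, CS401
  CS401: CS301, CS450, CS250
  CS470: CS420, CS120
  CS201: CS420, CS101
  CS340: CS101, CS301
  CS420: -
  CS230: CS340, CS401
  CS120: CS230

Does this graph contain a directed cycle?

Yes

DFS with white/gray/black marking, starting from CS340:
CS340 gray
  CS101 gray
  CS101 black
  CS301 gray
    CS120 gray
      CS230 gray
        CS230→CS340: CS340 is gray → back edge
Back edge found, so a cycle exists: CS340 → CS301 → CS120 → CS230 → CS340.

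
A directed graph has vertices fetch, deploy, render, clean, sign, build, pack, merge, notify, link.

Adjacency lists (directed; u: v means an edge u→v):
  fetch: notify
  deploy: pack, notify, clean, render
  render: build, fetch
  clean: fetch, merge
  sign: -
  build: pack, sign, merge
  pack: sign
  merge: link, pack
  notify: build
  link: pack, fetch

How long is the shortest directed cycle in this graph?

For each vertex v, BFS finds the shortest path from v back to v.
The shortest such closed walk is notify → build → merge → link → fetch → notify, length 5.

5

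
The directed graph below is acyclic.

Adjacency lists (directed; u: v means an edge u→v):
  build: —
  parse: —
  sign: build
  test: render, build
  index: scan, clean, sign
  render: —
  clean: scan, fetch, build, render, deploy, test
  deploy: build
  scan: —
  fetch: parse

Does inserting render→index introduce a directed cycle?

Yes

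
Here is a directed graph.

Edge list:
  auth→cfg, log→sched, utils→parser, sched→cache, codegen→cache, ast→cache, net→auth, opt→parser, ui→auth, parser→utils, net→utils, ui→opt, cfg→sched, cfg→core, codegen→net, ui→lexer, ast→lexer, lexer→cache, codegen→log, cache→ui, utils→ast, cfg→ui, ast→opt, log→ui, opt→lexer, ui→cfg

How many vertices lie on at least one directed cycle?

A vertex is on a directed cycle iff it belongs to a strongly connected component of size ≥ 2 (or has a self-loop).
The vertices on cycles are {ui, ast, cfg, opt, auth, cache, lexer, sched, utils, parser} — 10 in total.

10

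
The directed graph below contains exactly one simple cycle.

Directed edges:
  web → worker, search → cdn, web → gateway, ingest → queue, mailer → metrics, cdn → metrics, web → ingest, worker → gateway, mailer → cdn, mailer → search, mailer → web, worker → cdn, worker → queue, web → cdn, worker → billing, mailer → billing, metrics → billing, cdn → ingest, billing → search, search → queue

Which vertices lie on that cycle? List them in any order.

DFS with gray/black marking from search:
search gray
  cdn gray
    ingest gray
      queue gray
      queue black
    ingest black
    metrics gray
      billing gray
        billing→search: search is gray → back edge
Back edge closes the cycle search → cdn → metrics → billing → search; its vertices are {cdn, search, billing, metrics}.

cdn, search, billing, metrics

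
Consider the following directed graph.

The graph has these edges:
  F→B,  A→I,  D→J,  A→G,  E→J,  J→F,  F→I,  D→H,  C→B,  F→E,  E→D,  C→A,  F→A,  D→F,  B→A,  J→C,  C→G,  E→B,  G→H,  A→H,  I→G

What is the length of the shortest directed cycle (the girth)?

3

For each vertex v, BFS finds the shortest path from v back to v.
The shortest such closed walk is J → F → E → J, length 3.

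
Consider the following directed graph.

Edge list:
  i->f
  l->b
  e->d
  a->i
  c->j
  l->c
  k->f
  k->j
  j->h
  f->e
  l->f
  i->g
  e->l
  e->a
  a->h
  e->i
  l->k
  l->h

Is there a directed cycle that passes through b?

No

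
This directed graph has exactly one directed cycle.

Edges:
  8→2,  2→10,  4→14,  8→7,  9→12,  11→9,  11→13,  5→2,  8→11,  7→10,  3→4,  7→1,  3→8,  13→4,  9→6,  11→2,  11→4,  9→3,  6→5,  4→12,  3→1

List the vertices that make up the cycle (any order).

3, 8, 9, 11

DFS with gray/black marking from 8:
8 gray
  11 gray
    9 gray
      6 gray
        5 gray
          2 gray
            10 gray
            10 black
          2 black
        5 black
      6 black
      3 gray
        1 gray
        1 black
        3→8: 8 is gray → back edge
Back edge closes the cycle 8 → 11 → 9 → 3 → 8; its vertices are {3, 8, 9, 11}.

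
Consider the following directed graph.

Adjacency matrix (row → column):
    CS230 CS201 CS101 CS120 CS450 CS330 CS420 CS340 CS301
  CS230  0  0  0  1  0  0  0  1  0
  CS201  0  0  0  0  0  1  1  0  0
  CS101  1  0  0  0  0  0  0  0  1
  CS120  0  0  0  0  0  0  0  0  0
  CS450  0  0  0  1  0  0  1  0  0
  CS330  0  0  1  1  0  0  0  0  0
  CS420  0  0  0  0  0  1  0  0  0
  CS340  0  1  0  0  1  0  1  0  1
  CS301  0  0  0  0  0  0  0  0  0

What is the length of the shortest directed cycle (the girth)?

5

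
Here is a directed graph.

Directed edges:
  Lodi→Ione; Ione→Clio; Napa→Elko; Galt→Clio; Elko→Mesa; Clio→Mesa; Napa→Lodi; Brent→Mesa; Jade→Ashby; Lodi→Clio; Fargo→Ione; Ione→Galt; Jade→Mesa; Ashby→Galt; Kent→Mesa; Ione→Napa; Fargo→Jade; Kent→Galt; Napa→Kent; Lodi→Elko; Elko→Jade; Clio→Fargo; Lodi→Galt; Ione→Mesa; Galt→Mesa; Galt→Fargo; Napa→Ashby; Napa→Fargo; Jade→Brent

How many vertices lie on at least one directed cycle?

10

A vertex is on a directed cycle iff it belongs to a strongly connected component of size ≥ 2 (or has a self-loop).
The vertices on cycles are {Clio, Elko, Galt, Ione, Jade, Kent, Lodi, Napa, Ashby, Fargo} — 10 in total.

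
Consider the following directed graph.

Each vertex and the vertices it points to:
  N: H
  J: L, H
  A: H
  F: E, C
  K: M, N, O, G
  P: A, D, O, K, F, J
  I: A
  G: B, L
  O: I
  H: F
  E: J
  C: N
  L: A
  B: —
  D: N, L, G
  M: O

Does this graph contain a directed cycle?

DFS with white/gray/black marking, starting from A:
A gray
  H gray
    F gray
      E gray
        J gray
          L gray
            L→A: A is gray → back edge
Back edge found, so a cycle exists: A → H → F → E → J → L → A.

Yes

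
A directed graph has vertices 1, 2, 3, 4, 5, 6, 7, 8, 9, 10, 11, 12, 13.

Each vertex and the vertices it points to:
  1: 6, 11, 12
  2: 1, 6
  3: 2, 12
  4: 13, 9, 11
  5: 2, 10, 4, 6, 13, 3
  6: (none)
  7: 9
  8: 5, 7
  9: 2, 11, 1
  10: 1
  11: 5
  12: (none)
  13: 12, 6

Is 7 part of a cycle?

No

7 lies on a cycle iff there is a path from 7 back to itself.
Exploring from 7, it never reaches itself; equivalently, its strongly connected component is a singleton.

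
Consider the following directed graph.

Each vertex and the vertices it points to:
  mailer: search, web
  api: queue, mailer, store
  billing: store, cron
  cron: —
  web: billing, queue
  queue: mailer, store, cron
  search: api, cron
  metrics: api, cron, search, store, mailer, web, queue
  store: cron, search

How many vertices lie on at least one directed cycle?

7

A vertex is on a directed cycle iff it belongs to a strongly connected component of size ≥ 2 (or has a self-loop).
The vertices on cycles are {api, web, queue, store, mailer, search, billing} — 7 in total.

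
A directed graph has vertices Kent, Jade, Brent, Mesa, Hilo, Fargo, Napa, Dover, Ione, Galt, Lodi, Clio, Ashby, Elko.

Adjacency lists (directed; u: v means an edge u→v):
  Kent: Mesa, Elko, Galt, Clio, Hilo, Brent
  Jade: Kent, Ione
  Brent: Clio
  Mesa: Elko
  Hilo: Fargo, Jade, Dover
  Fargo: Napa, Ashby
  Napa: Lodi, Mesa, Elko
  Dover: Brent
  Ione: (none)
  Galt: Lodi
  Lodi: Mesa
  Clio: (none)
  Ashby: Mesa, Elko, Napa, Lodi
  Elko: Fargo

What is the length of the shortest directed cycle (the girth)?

3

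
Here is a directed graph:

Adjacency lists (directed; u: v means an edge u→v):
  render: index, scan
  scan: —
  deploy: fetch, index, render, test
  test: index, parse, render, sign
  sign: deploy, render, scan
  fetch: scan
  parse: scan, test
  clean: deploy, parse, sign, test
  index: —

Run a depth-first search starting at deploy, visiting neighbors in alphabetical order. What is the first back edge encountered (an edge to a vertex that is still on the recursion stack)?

DFS from deploy (visiting neighbors in alphabetical order); mark gray on enter, black on exit:
deploy gray
  fetch gray
    scan gray
    scan black
  fetch black
  index gray
  index black
  render gray
    render→index: index black — skip
    render→scan: scan black — skip
  render black
  test gray
    test→index: index black — skip
    parse gray
      parse→scan: scan black — skip
      parse→test: test is gray → back edge
First back edge: parse → test.

parse->test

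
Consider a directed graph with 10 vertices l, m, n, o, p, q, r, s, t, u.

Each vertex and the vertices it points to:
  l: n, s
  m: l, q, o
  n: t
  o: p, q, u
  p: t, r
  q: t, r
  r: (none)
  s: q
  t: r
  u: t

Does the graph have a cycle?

No

DFS with white/gray/black marking, starting from q:
q gray
  t gray
    r gray
    r black
  t black
  q→r: r black — skip
q black
l gray
  n gray
    n→t: t black — skip
  n black
  s gray
    s→q: q black — skip
  s black
l black
m gray
  m→l: l black — skip
  m→q: q black — skip
  o gray
    p gray
      p→t: t black — skip
      p→r: r black — skip
    p black
    o→q: q black — skip
    u gray
      u→t: t black — skip
    u black
  o black
m black
Every edge goes to a white or black vertex — no back edge, so the graph is acyclic.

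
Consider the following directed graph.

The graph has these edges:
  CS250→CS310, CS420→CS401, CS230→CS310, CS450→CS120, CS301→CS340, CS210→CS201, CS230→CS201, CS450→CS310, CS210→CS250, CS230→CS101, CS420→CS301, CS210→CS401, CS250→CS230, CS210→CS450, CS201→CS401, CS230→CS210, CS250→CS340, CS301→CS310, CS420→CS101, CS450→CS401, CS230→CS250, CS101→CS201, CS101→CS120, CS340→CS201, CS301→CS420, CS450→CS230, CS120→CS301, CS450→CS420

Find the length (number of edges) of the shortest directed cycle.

2

For each vertex v, BFS finds the shortest path from v back to v.
The shortest such closed walk is CS420 → CS301 → CS420, length 2.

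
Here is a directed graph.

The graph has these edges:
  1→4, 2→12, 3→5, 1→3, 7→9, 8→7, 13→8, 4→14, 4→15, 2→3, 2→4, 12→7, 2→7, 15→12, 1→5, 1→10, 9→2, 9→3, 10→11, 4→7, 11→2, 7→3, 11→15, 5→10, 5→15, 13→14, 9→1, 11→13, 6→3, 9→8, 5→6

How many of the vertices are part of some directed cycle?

A vertex is on a directed cycle iff it belongs to a strongly connected component of size ≥ 2 (or has a self-loop).
The vertices on cycles are {1, 2, 3, 4, 5, 6, 7, 8, 9, 10, 11, 12, 13, 15} — 14 in total.

14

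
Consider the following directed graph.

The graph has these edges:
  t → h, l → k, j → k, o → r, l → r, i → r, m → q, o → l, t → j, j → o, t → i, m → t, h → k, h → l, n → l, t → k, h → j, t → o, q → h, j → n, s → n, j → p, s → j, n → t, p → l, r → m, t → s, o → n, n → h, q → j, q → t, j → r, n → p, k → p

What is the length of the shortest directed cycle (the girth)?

3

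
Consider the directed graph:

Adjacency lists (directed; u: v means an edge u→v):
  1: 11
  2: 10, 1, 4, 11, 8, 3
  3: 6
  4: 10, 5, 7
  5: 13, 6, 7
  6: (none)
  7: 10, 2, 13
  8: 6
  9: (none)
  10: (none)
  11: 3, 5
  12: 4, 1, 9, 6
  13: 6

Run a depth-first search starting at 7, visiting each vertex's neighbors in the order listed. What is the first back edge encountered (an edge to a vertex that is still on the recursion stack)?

5->7

DFS from 7 (visiting each vertex's neighbors in the order listed); mark gray on enter, black on exit:
7 gray
  10 gray
  10 black
  2 gray
    2→10: 10 black — skip
    1 gray
      11 gray
        3 gray
          6 gray
          6 black
        3 black
        5 gray
          13 gray
            13→6: 6 black — skip
          13 black
          5→6: 6 black — skip
          5→7: 7 is gray → back edge
First back edge: 5 → 7.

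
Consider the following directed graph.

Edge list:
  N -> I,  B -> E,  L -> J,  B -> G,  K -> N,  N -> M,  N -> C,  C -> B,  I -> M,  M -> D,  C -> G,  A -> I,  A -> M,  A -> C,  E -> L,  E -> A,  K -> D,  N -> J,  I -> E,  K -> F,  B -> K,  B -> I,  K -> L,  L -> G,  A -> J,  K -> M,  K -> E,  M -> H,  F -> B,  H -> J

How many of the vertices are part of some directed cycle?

A vertex is on a directed cycle iff it belongs to a strongly connected component of size ≥ 2 (or has a self-loop).
The vertices on cycles are {A, B, C, E, F, I, K, N} — 8 in total.

8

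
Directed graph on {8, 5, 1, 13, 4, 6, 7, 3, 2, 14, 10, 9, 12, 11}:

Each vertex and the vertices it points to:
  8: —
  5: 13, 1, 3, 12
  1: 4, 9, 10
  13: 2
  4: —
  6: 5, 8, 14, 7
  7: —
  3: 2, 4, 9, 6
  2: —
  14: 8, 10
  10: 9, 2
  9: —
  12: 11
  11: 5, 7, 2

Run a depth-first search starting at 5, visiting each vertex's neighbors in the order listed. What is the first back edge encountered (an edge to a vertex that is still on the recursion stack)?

6->5

DFS from 5 (visiting each vertex's neighbors in the order listed); mark gray on enter, black on exit:
5 gray
  13 gray
    2 gray
    2 black
  13 black
  1 gray
    4 gray
    4 black
    9 gray
    9 black
    10 gray
      10→9: 9 black — skip
      10→2: 2 black — skip
    10 black
  1 black
  3 gray
    3→2: 2 black — skip
    3→4: 4 black — skip
    3→9: 9 black — skip
    6 gray
      6→5: 5 is gray → back edge
First back edge: 6 → 5.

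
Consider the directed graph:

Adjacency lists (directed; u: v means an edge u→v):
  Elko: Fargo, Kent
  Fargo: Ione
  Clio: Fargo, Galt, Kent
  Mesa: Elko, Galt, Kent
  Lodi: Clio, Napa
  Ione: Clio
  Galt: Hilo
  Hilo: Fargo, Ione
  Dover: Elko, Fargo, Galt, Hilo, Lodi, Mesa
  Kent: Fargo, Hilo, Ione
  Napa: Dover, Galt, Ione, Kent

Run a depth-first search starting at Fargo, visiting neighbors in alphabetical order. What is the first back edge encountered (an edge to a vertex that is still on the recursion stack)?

Clio→Fargo

DFS from Fargo (visiting neighbors in alphabetical order); mark gray on enter, black on exit:
Fargo gray
  Ione gray
    Clio gray
      Clio→Fargo: Fargo is gray → back edge
First back edge: Clio → Fargo.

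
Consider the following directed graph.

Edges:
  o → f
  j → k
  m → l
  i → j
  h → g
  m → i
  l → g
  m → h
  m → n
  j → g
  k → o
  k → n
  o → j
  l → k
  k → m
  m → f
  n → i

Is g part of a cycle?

No

g lies on a cycle iff there is a path from g back to itself.
Exploring from g, it never reaches itself; equivalently, its strongly connected component is a singleton.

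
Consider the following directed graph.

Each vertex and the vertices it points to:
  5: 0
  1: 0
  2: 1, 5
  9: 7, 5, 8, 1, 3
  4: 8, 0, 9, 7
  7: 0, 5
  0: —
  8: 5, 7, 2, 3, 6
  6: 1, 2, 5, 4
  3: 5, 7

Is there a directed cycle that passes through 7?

No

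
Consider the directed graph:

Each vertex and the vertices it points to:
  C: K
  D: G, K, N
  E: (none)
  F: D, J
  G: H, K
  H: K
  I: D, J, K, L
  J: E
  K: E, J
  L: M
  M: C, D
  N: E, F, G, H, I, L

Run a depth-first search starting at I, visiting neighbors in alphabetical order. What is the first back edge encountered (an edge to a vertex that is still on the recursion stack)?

DFS from I (visiting neighbors in alphabetical order); mark gray on enter, black on exit:
I gray
  D gray
    G gray
      H gray
        K gray
          E gray
          E black
          J gray
            J→E: E black — skip
          J black
        K black
      H black
      G→K: K black — skip
    G black
    D→K: K black — skip
    N gray
      N→E: E black — skip
      F gray
        F→D: D is gray → back edge
First back edge: F → D.

F->D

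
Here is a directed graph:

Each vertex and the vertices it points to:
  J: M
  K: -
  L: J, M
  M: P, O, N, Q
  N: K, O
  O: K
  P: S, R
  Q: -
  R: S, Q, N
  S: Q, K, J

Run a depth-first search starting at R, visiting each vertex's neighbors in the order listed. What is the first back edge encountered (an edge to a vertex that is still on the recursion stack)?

DFS from R (visiting each vertex's neighbors in the order listed); mark gray on enter, black on exit:
R gray
  S gray
    Q gray
    Q black
    K gray
    K black
    J gray
      M gray
        P gray
          P→S: S is gray → back edge
First back edge: P → S.

P->S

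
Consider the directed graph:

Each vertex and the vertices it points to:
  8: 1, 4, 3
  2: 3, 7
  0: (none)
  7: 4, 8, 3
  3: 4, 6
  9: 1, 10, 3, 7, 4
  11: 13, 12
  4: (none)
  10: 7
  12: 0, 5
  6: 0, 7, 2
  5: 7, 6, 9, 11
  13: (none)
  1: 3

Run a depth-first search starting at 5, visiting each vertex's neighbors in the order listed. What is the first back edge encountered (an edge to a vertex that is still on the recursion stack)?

DFS from 5 (visiting each vertex's neighbors in the order listed); mark gray on enter, black on exit:
5 gray
  7 gray
    4 gray
    4 black
    8 gray
      1 gray
        3 gray
          3→4: 4 black — skip
          6 gray
            0 gray
            0 black
            6→7: 7 is gray → back edge
First back edge: 6 → 7.

6→7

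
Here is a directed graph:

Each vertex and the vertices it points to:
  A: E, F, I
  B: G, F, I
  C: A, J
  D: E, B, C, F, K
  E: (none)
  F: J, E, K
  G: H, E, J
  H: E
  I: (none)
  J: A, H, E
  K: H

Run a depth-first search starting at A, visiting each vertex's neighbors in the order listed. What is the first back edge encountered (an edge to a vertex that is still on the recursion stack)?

DFS from A (visiting each vertex's neighbors in the order listed); mark gray on enter, black on exit:
A gray
  E gray
  E black
  F gray
    J gray
      J→A: A is gray → back edge
First back edge: J → A.

J→A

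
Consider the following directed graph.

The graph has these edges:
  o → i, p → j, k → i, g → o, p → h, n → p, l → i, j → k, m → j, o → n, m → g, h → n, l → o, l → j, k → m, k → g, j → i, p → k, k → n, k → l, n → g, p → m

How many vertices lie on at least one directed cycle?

A vertex is on a directed cycle iff it belongs to a strongly connected component of size ≥ 2 (or has a self-loop).
The vertices on cycles are {g, h, j, k, l, m, n, o, p} — 9 in total.

9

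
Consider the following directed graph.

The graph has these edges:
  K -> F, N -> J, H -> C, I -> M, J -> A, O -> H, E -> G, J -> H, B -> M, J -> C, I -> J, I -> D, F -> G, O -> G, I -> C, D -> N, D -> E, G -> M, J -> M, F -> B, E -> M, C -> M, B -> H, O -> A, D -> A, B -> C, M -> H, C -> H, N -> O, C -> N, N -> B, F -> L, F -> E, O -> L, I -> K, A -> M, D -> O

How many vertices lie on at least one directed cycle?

9

A vertex is on a directed cycle iff it belongs to a strongly connected component of size ≥ 2 (or has a self-loop).
The vertices on cycles are {A, B, C, G, H, J, M, N, O} — 9 in total.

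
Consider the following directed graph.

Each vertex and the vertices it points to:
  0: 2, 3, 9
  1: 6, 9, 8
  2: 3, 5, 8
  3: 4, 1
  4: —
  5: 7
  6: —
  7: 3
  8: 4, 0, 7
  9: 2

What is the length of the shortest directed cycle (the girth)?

For each vertex v, BFS finds the shortest path from v back to v.
The shortest such closed walk is 0 → 2 → 8 → 0, length 3.

3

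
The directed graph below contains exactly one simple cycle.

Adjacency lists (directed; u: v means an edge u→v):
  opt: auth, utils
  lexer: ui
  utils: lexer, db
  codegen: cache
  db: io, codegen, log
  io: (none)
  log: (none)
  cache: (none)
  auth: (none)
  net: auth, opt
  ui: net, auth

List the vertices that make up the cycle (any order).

DFS with gray/black marking from opt:
opt gray
  auth gray
  auth black
  utils gray
    lexer gray
      ui gray
        net gray
          net→auth: auth black — skip
          net→opt: opt is gray → back edge
Back edge closes the cycle opt → utils → lexer → ui → net → opt; its vertices are {ui, net, opt, lexer, utils}.

ui, net, opt, lexer, utils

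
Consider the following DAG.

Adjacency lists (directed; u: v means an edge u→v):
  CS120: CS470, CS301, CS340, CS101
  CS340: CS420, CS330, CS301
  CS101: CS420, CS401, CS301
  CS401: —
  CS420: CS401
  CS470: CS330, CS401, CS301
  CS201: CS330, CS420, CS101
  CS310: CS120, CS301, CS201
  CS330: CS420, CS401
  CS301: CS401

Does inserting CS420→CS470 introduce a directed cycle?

Yes

Adding CS420→CS470 creates a cycle iff CS470 can already reach CS420.
Path from CS470: CS470 → CS330 → CS420.
So CS470 → … → CS420 → CS470 is a cycle.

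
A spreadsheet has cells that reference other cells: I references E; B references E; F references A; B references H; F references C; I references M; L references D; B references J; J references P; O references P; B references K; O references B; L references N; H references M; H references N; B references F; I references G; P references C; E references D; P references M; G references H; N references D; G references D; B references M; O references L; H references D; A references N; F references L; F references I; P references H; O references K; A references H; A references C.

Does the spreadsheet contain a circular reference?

DFS with white/gray/black marking, starting from E:
E gray
  D gray
  D black
E black
O gray
  P gray
    H gray
      H→D: D black — skip
      N gray
        N→D: D black — skip
      N black
      M gray
      M black
    H black
    P→M: M black — skip
    C gray
    C black
  P black
  K gray
  K black
  L gray
    L→D: D black — skip
    L→N: N black — skip
  L black
  B gray
    B→H: H black — skip
    F gray
      I gray
        I→E: E black — skip
        I→M: M black — skip
        G gray
          G→D: D black — skip
          G→H: H black — skip
        G black
      I black
      A gray
        A→N: N black — skip
        A→H: H black — skip
        A→C: C black — skip
      A black
      F→C: C black — skip
      F→L: L black — skip
    F black
    J gray
      J→P: P black — skip
    J black
    B→K: K black — skip
    B→M: M black — skip
    B→E: E black — skip
  B black
O black
Every edge goes to a white or black vertex — no back edge, so the graph is acyclic.

No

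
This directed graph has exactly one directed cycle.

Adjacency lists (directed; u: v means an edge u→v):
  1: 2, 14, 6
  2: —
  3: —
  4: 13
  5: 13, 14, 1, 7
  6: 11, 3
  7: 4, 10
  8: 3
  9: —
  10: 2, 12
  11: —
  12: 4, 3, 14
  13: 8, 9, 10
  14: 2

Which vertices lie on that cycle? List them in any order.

DFS with gray/black marking from 13:
13 gray
  8 gray
    3 gray
    3 black
  8 black
  9 gray
  9 black
  10 gray
    2 gray
    2 black
    12 gray
      4 gray
        4→13: 13 is gray → back edge
Back edge closes the cycle 13 → 10 → 12 → 4 → 13; its vertices are {4, 10, 12, 13}.

4, 10, 12, 13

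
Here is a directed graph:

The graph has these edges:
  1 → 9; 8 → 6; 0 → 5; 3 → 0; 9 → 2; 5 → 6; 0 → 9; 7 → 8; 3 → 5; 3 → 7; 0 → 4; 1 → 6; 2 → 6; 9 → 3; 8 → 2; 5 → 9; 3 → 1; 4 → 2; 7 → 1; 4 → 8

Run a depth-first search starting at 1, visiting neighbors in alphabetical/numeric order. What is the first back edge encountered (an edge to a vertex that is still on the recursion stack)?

5->9

DFS from 1 (visiting neighbors in alphabetical/numeric order); mark gray on enter, black on exit:
1 gray
  6 gray
  6 black
  9 gray
    2 gray
      2→6: 6 black — skip
    2 black
    3 gray
      0 gray
        4 gray
          4→2: 2 black — skip
          8 gray
            8→2: 2 black — skip
            8→6: 6 black — skip
          8 black
        4 black
        5 gray
          5→6: 6 black — skip
          5→9: 9 is gray → back edge
First back edge: 5 → 9.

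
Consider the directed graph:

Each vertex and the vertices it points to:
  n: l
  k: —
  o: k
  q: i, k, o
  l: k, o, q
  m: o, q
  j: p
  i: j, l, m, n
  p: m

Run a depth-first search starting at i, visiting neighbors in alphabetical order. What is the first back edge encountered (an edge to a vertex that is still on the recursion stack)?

q->i

DFS from i (visiting neighbors in alphabetical order); mark gray on enter, black on exit:
i gray
  j gray
    p gray
      m gray
        o gray
          k gray
          k black
        o black
        q gray
          q→i: i is gray → back edge
First back edge: q → i.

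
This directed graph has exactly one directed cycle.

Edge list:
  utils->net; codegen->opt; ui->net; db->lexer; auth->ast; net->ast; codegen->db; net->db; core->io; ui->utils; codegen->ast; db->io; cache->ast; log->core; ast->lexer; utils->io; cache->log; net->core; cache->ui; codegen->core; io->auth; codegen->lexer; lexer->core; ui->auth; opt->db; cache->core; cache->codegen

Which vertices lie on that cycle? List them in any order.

DFS with gray/black marking from auth:
auth gray
  ast gray
    lexer gray
      core gray
        io gray
          io→auth: auth is gray → back edge
Back edge closes the cycle auth → ast → lexer → core → io → auth; its vertices are {io, ast, auth, core, lexer}.

io, ast, auth, core, lexer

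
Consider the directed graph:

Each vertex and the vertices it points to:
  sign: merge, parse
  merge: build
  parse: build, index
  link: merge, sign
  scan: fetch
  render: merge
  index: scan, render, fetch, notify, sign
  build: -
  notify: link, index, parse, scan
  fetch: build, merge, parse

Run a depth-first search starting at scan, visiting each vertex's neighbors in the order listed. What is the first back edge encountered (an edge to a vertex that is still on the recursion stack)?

index->scan

DFS from scan (visiting each vertex's neighbors in the order listed); mark gray on enter, black on exit:
scan gray
  fetch gray
    build gray
    build black
    merge gray
      merge→build: build black — skip
    merge black
    parse gray
      parse→build: build black — skip
      index gray
        index→scan: scan is gray → back edge
First back edge: index → scan.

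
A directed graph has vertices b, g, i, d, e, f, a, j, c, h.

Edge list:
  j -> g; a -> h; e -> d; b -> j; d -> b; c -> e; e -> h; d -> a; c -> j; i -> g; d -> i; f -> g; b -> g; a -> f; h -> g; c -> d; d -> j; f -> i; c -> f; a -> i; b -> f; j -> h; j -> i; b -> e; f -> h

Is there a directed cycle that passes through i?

No

i lies on a cycle iff there is a path from i back to itself.
Exploring from i, it never reaches itself; equivalently, its strongly connected component is a singleton.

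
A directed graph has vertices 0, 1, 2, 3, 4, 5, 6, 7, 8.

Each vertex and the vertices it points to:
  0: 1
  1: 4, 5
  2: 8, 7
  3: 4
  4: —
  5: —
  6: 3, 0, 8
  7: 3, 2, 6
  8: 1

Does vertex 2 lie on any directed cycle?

2 is on a cycle iff 2 can reach itself via ≥1 edge.
2 → 7 → 2 — yes.

Yes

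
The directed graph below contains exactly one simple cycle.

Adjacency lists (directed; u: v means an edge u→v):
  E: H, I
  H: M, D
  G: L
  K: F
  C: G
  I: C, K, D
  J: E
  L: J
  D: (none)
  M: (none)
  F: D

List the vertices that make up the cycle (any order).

DFS with gray/black marking from J:
J gray
  E gray
    H gray
      M gray
      M black
      D gray
      D black
    H black
    I gray
      C gray
        G gray
          L gray
            L→J: J is gray → back edge
Back edge closes the cycle J → E → I → C → G → L → J; its vertices are {C, E, G, I, J, L}.

C, E, G, I, J, L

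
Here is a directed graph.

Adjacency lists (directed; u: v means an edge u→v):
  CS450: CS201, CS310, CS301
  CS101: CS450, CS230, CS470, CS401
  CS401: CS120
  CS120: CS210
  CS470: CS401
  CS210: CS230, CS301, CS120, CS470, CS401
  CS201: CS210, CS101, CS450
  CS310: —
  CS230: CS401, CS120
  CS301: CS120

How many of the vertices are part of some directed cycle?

9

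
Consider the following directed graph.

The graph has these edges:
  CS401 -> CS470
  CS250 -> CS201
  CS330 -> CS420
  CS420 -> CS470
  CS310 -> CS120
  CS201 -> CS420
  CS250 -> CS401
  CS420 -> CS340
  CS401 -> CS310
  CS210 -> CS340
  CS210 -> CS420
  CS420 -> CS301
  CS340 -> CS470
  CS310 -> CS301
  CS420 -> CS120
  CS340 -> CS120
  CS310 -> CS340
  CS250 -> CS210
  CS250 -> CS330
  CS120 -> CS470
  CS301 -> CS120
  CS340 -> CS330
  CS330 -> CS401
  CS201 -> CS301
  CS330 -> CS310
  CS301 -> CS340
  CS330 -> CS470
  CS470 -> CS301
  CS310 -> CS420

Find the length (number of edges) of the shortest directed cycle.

For each vertex v, BFS finds the shortest path from v back to v.
The shortest such closed walk is CS330 → CS310 → CS340 → CS330, length 3.

3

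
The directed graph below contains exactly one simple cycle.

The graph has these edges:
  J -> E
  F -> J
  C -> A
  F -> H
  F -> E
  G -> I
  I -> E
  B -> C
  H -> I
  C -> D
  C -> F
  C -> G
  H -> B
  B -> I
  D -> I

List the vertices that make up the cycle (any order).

B, C, F, H

DFS with gray/black marking from C:
C gray
  F gray
    H gray
      B gray
        B→C: C is gray → back edge
Back edge closes the cycle C → F → H → B → C; its vertices are {B, C, F, H}.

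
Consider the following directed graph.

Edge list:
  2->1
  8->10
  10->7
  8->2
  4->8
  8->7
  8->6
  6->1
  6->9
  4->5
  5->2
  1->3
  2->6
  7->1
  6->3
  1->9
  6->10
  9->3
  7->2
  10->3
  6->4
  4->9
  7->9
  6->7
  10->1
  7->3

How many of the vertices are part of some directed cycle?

7

A vertex is on a directed cycle iff it belongs to a strongly connected component of size ≥ 2 (or has a self-loop).
The vertices on cycles are {2, 4, 5, 6, 7, 8, 10} — 7 in total.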